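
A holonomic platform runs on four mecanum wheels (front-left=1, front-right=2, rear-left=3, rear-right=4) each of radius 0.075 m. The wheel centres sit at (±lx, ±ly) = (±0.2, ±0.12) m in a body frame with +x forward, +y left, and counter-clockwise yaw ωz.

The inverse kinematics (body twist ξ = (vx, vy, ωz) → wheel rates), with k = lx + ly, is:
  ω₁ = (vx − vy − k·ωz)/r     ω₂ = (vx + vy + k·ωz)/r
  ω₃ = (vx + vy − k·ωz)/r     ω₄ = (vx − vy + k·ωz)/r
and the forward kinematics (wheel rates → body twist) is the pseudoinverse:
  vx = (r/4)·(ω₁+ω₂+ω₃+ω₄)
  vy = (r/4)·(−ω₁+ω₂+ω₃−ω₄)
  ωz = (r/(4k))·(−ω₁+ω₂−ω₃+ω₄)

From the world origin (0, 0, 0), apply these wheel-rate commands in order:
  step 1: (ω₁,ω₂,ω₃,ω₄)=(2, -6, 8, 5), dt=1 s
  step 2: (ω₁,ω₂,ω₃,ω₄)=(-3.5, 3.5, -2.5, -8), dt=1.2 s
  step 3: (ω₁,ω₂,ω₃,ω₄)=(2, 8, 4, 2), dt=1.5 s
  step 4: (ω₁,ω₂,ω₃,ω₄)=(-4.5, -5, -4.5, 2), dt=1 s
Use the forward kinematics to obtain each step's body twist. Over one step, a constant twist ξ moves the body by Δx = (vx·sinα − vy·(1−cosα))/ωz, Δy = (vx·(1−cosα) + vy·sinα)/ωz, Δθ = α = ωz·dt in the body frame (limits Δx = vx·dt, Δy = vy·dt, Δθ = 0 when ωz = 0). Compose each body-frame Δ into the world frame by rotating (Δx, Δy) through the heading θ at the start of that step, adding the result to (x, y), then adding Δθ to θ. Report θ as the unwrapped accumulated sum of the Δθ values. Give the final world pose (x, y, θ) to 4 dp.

step 1: ξ=(vx,vy,ωz)=(0.1688, -0.0938, -0.6445), dt=1.0 → body Δ=(0.1281, -0.1399, -0.6445) → world pose (0.1281, -0.1399, -0.6445)
step 2: ξ=(vx,vy,ωz)=(-0.1969, 0.2344, 0.0879), dt=1.2 → body Δ=(-0.2506, 0.2683, 0.1055) → world pose (0.0890, 0.2251, -0.5391)
step 3: ξ=(vx,vy,ωz)=(0.3000, 0.1500, 0.2344), dt=1.5 → body Δ=(0.4016, 0.2987, 0.3516) → world pose (0.5870, 0.2753, -0.1875)
step 4: ξ=(vx,vy,ωz)=(-0.2250, -0.1313, 0.3516), dt=1.0 → body Δ=(-0.1976, -0.1677, 0.3516) → world pose (0.3616, 0.1473, 0.1641)

(0.3616, 0.1473, 0.1641)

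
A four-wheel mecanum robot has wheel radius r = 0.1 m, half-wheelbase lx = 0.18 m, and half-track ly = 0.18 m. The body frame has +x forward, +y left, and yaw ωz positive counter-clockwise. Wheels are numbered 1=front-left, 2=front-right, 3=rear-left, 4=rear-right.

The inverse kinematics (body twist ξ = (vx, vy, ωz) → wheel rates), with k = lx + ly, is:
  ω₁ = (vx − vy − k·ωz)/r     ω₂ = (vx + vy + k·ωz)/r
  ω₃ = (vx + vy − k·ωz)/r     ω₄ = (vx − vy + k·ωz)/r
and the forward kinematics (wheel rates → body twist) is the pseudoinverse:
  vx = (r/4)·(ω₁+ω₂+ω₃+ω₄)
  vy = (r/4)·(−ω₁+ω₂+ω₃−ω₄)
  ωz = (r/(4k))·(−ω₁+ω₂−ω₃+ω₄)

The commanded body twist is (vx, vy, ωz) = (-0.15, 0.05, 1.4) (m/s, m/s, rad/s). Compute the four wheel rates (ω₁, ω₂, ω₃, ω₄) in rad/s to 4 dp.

(-7.0400, 4.0400, -6.0400, 3.0400)

k = lx + ly = 0.18 + 0.18 = 0.3600;  k·ωz = 0.3600·1.4 = 0.5040
ω₁ (FL) = (vx − vy − k·ωz)/r = -0.7040/0.1 = -7.0400
ω₂ (FR) = (vx + vy + k·ωz)/r = 0.4040/0.1 = 4.0400
ω₃ (RL) = (vx + vy − k·ωz)/r = -0.6040/0.1 = -6.0400
ω₄ (RR) = (vx − vy + k·ωz)/r = 0.3040/0.1 = 3.0400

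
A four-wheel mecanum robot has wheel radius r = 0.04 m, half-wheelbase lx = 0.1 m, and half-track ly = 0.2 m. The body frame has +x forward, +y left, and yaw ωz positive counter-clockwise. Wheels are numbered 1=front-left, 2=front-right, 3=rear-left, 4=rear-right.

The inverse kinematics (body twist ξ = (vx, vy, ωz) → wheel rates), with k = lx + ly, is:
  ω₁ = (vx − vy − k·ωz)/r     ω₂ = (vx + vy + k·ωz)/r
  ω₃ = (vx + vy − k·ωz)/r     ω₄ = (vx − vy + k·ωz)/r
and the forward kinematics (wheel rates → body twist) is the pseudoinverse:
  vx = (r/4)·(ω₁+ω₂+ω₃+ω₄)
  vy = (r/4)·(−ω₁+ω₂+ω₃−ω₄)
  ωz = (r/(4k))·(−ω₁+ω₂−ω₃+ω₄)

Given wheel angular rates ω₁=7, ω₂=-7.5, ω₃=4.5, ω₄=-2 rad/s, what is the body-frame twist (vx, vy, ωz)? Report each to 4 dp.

k = lx + ly = 0.1 + 0.2 = 0.3000
ω₁+ω₂+ω₃+ω₄ = 2.0000  →  vx = (0.04/4)·2.0000 = 0.0200
−ω₁+ω₂+ω₃−ω₄ = -8.0000  →  vy = (0.04/4)·-8.0000 = -0.0800
−ω₁+ω₂−ω₃+ω₄ = -21.0000  →  ωz = (0.04/1.2000)·-21.0000 = -0.7000

(0.0200, -0.0800, -0.7000)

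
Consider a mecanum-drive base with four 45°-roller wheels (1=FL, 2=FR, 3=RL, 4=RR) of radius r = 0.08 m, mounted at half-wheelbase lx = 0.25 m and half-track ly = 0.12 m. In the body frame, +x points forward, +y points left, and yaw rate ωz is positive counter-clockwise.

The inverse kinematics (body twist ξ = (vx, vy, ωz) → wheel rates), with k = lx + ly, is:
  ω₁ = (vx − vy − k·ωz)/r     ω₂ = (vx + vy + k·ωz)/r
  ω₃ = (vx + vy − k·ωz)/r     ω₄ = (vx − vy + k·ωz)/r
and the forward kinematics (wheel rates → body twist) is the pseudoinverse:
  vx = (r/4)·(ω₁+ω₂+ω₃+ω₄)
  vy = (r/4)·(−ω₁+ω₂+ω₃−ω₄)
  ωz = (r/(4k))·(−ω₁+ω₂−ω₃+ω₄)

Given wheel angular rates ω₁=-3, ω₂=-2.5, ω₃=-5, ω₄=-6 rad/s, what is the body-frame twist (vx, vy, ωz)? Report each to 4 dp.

(-0.3300, 0.0300, -0.0270)

k = lx + ly = 0.25 + 0.12 = 0.3700
ω₁+ω₂+ω₃+ω₄ = -16.5000  →  vx = (0.08/4)·-16.5000 = -0.3300
−ω₁+ω₂+ω₃−ω₄ = 1.5000  →  vy = (0.08/4)·1.5000 = 0.0300
−ω₁+ω₂−ω₃+ω₄ = -0.5000  →  ωz = (0.08/1.4800)·-0.5000 = -0.0270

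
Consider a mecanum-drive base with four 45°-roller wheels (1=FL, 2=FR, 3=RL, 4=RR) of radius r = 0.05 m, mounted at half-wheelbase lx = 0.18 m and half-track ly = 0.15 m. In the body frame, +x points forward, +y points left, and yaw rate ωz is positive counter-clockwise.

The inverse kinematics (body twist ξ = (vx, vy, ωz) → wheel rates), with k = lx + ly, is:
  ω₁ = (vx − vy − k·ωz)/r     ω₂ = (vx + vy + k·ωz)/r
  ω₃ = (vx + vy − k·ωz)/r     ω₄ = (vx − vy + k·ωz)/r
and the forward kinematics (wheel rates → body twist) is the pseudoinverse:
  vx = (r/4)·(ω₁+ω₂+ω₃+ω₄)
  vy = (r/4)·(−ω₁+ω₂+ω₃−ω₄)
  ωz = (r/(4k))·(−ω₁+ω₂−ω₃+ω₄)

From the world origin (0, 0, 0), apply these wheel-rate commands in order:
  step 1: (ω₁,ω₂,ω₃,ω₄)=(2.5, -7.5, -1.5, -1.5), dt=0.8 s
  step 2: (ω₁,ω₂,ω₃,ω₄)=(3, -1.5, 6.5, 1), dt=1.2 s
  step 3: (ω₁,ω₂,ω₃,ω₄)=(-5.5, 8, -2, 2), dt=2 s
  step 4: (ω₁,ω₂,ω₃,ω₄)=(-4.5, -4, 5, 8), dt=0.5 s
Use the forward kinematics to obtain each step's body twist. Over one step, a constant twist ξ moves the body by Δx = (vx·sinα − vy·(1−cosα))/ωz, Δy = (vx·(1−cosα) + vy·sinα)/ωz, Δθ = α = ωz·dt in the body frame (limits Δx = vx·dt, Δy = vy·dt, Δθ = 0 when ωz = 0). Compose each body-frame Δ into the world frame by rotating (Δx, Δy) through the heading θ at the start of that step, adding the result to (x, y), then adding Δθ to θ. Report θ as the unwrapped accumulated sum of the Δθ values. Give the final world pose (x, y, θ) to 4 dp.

(0.1398, 0.0757, 0.6345)

step 1: ξ=(vx,vy,ωz)=(-0.1000, -0.1250, -0.3788), dt=0.8 → body Δ=(-0.0938, -0.0864, -0.3030) → world pose (-0.0938, -0.0864, -0.3030)
step 2: ξ=(vx,vy,ωz)=(0.1125, 0.0125, -0.3788), dt=1.2 → body Δ=(0.1337, -0.0157, -0.4545) → world pose (0.0292, -0.1413, -0.7576)
step 3: ξ=(vx,vy,ωz)=(0.0312, 0.1188, 0.6629), dt=2.0 → body Δ=(-0.0899, 0.2095, 1.3258) → world pose (0.1078, 0.0727, 0.5682)
step 4: ξ=(vx,vy,ωz)=(0.0563, -0.0313, 0.1326), dt=0.5 → body Δ=(0.0286, -0.0147, 0.0663) → world pose (0.1398, 0.0757, 0.6345)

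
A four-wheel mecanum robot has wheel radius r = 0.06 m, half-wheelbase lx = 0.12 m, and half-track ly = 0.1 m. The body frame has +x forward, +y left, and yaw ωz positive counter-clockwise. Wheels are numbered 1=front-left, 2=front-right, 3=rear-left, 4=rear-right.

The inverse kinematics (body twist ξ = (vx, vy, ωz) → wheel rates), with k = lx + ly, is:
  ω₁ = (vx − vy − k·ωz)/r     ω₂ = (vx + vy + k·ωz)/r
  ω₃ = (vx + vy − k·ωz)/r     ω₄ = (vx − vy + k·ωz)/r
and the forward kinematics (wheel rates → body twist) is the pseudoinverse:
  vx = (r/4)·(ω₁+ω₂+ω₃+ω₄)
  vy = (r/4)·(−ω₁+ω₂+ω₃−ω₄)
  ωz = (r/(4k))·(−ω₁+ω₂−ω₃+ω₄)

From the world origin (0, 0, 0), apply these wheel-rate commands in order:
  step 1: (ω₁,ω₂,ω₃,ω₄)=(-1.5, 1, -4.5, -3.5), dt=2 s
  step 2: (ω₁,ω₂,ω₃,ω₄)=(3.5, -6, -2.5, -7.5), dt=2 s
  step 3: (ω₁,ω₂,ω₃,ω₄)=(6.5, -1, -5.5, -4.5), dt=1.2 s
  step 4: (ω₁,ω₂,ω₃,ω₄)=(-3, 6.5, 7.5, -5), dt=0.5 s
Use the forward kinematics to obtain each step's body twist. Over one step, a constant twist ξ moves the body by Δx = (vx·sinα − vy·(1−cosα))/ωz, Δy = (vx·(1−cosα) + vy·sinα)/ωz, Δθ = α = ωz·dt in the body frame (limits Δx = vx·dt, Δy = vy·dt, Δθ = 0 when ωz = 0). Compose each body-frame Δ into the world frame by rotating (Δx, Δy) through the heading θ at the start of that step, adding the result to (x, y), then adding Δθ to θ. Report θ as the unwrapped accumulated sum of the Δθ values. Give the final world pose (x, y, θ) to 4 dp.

(-0.5992, 0.0270, -2.1341)

step 1: ξ=(vx,vy,ωz)=(-0.1275, 0.0225, 0.2386), dt=2.0 → body Δ=(-0.2560, -0.0164, 0.4773) → world pose (-0.2560, -0.0164, 0.4773)
step 2: ξ=(vx,vy,ωz)=(-0.1875, -0.0675, -0.9886), dt=2.0 → body Δ=(-0.2695, 0.2019, -1.9773) → world pose (-0.5881, 0.0392, -1.5000)
step 3: ξ=(vx,vy,ωz)=(-0.0675, -0.1275, -0.4432), dt=1.2 → body Δ=(-0.1170, -0.1249, -0.5318) → world pose (-0.7209, 0.1470, -2.0318)
step 4: ξ=(vx,vy,ωz)=(0.0900, 0.3300, -0.2045), dt=0.5 → body Δ=(0.0534, 0.1624, -0.1023) → world pose (-0.5992, 0.0270, -2.1341)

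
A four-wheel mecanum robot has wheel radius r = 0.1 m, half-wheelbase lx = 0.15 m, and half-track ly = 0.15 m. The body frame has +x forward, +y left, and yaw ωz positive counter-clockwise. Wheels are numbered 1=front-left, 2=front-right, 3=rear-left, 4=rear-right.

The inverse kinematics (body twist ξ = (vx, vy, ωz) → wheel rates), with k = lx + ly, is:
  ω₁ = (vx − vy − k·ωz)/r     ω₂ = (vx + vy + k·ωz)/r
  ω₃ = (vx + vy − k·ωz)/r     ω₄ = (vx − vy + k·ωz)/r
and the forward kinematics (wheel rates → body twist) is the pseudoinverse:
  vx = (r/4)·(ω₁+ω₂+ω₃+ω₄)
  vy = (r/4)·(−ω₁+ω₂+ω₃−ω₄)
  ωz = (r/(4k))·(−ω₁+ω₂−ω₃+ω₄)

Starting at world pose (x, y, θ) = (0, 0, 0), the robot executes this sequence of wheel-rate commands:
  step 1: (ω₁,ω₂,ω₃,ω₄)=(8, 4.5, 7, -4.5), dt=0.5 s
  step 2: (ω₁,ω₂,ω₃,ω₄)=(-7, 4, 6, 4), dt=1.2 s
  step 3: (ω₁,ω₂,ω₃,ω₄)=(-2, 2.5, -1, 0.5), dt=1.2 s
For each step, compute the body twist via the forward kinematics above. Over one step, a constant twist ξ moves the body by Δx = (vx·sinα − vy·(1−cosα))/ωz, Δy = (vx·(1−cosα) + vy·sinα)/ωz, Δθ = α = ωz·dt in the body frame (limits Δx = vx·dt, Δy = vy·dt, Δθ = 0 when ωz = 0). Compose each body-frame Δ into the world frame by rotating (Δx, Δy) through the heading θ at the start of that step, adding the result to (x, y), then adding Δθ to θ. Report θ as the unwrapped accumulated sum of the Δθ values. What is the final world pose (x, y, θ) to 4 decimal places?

(0.4231, 0.4472, 0.8750)

step 1: ξ=(vx,vy,ωz)=(0.3750, 0.2000, -1.2500), dt=0.5 → body Δ=(0.2058, 0.0369, -0.6250) → world pose (0.2058, 0.0369, -0.6250)
step 2: ξ=(vx,vy,ωz)=(0.1750, 0.3250, 0.7500), dt=1.2 → body Δ=(0.0188, 0.4277, 0.9000) → world pose (0.4713, 0.3728, 0.2750)
step 3: ξ=(vx,vy,ωz)=(0.0000, 0.0750, 0.5000), dt=1.2 → body Δ=(-0.0262, 0.0847, 0.6000) → world pose (0.4231, 0.4472, 0.8750)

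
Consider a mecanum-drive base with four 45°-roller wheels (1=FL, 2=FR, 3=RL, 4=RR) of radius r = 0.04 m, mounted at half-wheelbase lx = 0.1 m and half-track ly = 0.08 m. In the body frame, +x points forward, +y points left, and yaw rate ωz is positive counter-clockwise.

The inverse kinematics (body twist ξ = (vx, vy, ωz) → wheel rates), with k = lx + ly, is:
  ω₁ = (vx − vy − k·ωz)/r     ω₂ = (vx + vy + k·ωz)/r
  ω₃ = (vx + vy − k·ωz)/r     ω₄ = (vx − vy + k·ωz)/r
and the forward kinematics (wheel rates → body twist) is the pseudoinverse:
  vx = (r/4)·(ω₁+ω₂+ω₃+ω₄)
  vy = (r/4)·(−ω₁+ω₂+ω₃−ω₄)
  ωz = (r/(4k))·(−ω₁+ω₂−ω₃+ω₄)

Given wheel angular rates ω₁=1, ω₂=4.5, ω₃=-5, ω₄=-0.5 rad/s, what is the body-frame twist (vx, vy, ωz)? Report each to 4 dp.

k = lx + ly = 0.1 + 0.08 = 0.1800
ω₁+ω₂+ω₃+ω₄ = 0.0000  →  vx = (0.04/4)·0.0000 = 0.0000
−ω₁+ω₂+ω₃−ω₄ = -1.0000  →  vy = (0.04/4)·-1.0000 = -0.0100
−ω₁+ω₂−ω₃+ω₄ = 8.0000  →  ωz = (0.04/0.7200)·8.0000 = 0.4444

(0.0000, -0.0100, 0.4444)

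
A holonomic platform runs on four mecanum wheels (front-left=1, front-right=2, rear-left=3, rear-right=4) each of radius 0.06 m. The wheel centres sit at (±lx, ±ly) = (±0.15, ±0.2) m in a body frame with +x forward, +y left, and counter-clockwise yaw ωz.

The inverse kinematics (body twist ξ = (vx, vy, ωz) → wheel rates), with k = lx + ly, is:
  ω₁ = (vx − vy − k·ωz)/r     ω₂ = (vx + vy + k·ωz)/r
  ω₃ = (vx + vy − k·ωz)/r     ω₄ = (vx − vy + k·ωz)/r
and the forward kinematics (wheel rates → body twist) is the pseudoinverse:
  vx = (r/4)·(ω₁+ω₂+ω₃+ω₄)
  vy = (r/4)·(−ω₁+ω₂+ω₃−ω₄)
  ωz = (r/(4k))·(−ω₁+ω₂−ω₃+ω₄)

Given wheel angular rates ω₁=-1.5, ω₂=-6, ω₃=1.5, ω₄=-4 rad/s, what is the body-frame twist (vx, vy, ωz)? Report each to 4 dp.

(-0.1500, 0.0150, -0.4286)

k = lx + ly = 0.15 + 0.2 = 0.3500
ω₁+ω₂+ω₃+ω₄ = -10.0000  →  vx = (0.06/4)·-10.0000 = -0.1500
−ω₁+ω₂+ω₃−ω₄ = 1.0000  →  vy = (0.06/4)·1.0000 = 0.0150
−ω₁+ω₂−ω₃+ω₄ = -10.0000  →  ωz = (0.06/1.4000)·-10.0000 = -0.4286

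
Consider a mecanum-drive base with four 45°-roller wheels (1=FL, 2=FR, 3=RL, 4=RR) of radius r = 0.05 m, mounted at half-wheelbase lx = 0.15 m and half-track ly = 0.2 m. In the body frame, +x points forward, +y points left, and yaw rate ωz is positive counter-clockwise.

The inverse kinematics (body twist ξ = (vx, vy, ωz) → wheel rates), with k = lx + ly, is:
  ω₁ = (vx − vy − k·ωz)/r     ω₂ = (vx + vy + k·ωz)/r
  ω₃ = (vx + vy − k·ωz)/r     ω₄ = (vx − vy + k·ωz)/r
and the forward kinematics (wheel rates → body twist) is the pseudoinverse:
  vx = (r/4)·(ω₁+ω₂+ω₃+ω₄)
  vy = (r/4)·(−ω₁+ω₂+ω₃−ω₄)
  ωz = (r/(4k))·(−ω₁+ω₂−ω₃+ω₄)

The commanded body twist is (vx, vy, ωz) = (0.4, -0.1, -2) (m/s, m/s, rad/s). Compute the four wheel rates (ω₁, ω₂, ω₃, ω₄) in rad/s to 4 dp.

k = lx + ly = 0.15 + 0.2 = 0.3500;  k·ωz = 0.3500·-2 = -0.7000
ω₁ (FL) = (vx − vy − k·ωz)/r = 1.2000/0.05 = 24.0000
ω₂ (FR) = (vx + vy + k·ωz)/r = -0.4000/0.05 = -8.0000
ω₃ (RL) = (vx + vy − k·ωz)/r = 1.0000/0.05 = 20.0000
ω₄ (RR) = (vx − vy + k·ωz)/r = -0.2000/0.05 = -4.0000

(24.0000, -8.0000, 20.0000, -4.0000)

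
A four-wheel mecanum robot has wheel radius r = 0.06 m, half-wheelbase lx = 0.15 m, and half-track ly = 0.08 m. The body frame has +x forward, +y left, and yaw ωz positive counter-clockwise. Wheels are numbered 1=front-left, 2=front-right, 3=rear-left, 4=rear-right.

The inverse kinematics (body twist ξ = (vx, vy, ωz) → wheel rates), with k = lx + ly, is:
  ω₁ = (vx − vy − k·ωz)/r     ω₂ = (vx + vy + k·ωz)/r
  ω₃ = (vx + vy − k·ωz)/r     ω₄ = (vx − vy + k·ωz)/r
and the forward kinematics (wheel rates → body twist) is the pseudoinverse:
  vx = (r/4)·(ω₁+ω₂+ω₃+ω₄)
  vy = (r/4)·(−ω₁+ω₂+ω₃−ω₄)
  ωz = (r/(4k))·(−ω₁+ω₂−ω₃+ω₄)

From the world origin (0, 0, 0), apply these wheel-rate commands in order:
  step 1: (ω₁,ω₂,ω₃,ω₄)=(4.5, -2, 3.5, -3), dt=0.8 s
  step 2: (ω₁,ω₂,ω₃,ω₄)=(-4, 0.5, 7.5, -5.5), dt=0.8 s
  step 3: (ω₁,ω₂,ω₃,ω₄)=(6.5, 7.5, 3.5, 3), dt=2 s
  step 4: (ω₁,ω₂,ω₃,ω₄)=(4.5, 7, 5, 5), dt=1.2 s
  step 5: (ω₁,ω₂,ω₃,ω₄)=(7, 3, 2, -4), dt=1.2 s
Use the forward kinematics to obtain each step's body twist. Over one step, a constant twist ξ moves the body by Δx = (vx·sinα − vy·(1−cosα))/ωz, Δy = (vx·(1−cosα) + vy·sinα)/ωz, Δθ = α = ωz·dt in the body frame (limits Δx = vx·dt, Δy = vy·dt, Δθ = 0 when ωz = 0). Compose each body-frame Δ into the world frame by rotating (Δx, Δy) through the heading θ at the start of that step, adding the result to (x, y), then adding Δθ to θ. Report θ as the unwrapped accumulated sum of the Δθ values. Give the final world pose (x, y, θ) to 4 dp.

step 1: ξ=(vx,vy,ωz)=(0.0450, 0.0000, -0.8478), dt=0.8 → body Δ=(0.0333, -0.0117, -0.6783) → world pose (0.0333, -0.0117, -0.6783)
step 2: ξ=(vx,vy,ωz)=(-0.0225, 0.2625, -0.5543), dt=0.8 → body Δ=(0.0284, 0.2071, -0.4435) → world pose (0.1854, 0.1317, -1.1217)
step 3: ξ=(vx,vy,ωz)=(0.3075, 0.0225, 0.0326), dt=2.0 → body Δ=(0.6131, 0.0650, 0.0652) → world pose (0.5101, -0.3924, -1.0565)
step 4: ξ=(vx,vy,ωz)=(0.3225, 0.0375, 0.1630), dt=1.2 → body Δ=(0.3801, 0.0825, 0.1957) → world pose (0.7689, -0.6828, -0.8609)
step 5: ξ=(vx,vy,ωz)=(0.1200, 0.0300, -0.6522), dt=1.2 → body Δ=(0.1431, -0.0211, -0.7826) → world pose (0.8462, -0.8051, -1.6435)

(0.8462, -0.8051, -1.6435)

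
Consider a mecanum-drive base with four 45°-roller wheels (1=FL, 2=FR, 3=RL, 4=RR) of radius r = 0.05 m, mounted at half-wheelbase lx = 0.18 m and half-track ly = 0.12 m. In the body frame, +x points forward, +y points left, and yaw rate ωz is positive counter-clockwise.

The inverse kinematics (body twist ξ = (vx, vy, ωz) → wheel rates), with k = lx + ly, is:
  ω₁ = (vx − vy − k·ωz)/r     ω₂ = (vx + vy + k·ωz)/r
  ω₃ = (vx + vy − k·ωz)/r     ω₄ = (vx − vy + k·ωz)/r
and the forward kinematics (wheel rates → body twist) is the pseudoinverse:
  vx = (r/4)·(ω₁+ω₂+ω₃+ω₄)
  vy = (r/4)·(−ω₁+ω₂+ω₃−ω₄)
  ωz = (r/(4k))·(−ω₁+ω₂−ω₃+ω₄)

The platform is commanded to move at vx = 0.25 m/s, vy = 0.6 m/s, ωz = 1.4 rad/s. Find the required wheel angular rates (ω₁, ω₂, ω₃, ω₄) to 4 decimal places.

(-15.4000, 25.4000, 8.6000, 1.4000)

k = lx + ly = 0.18 + 0.12 = 0.3000;  k·ωz = 0.3000·1.4 = 0.4200
ω₁ (FL) = (vx − vy − k·ωz)/r = -0.7700/0.05 = -15.4000
ω₂ (FR) = (vx + vy + k·ωz)/r = 1.2700/0.05 = 25.4000
ω₃ (RL) = (vx + vy − k·ωz)/r = 0.4300/0.05 = 8.6000
ω₄ (RR) = (vx − vy + k·ωz)/r = 0.0700/0.05 = 1.4000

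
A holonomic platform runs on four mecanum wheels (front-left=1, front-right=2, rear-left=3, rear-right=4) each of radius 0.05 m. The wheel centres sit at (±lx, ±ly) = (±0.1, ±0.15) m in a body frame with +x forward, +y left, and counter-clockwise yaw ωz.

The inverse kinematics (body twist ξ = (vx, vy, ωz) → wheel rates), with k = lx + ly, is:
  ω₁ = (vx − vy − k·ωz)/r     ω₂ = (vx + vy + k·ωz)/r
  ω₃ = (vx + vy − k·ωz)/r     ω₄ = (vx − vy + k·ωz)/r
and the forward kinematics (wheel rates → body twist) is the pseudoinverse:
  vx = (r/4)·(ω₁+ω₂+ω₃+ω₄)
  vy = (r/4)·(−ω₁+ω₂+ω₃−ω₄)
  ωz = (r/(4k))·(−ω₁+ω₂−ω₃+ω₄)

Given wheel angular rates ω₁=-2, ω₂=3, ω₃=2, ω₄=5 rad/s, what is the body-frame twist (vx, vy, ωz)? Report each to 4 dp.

(0.1000, 0.0250, 0.4000)

k = lx + ly = 0.1 + 0.15 = 0.2500
ω₁+ω₂+ω₃+ω₄ = 8.0000  →  vx = (0.05/4)·8.0000 = 0.1000
−ω₁+ω₂+ω₃−ω₄ = 2.0000  →  vy = (0.05/4)·2.0000 = 0.0250
−ω₁+ω₂−ω₃+ω₄ = 8.0000  →  ωz = (0.05/1.0000)·8.0000 = 0.4000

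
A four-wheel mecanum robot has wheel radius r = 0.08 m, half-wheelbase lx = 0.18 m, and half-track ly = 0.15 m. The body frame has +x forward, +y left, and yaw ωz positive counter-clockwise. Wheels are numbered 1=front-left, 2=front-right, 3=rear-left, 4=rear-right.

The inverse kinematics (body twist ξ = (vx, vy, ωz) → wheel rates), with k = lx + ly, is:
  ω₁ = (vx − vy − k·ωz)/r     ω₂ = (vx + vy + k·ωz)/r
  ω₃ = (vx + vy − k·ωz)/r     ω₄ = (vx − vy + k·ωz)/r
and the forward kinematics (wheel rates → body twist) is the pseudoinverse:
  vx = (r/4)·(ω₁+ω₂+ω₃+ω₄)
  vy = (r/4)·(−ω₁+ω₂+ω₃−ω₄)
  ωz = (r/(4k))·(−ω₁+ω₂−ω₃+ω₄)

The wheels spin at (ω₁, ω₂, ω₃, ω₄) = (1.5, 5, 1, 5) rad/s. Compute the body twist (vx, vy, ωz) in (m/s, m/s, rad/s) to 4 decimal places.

(0.2500, -0.0100, 0.4545)

k = lx + ly = 0.18 + 0.15 = 0.3300
ω₁+ω₂+ω₃+ω₄ = 12.5000  →  vx = (0.08/4)·12.5000 = 0.2500
−ω₁+ω₂+ω₃−ω₄ = -0.5000  →  vy = (0.08/4)·-0.5000 = -0.0100
−ω₁+ω₂−ω₃+ω₄ = 7.5000  →  ωz = (0.08/1.3200)·7.5000 = 0.4545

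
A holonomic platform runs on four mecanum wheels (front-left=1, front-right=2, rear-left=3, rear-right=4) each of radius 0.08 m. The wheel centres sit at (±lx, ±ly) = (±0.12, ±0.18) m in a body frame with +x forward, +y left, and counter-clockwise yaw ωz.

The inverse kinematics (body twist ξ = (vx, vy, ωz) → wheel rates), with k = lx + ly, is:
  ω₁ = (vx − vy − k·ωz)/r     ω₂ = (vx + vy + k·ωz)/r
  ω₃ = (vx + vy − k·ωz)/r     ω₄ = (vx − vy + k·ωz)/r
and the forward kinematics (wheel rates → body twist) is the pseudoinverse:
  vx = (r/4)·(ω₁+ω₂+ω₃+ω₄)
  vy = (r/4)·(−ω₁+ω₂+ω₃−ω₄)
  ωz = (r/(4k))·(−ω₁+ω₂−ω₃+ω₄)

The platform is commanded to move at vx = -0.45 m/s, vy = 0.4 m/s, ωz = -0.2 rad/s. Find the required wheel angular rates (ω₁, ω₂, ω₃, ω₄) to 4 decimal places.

k = lx + ly = 0.12 + 0.18 = 0.3000;  k·ωz = 0.3000·-0.2 = -0.0600
ω₁ (FL) = (vx − vy − k·ωz)/r = -0.7900/0.08 = -9.8750
ω₂ (FR) = (vx + vy + k·ωz)/r = -0.1100/0.08 = -1.3750
ω₃ (RL) = (vx + vy − k·ωz)/r = 0.0100/0.08 = 0.1250
ω₄ (RR) = (vx − vy + k·ωz)/r = -0.9100/0.08 = -11.3750

(-9.8750, -1.3750, 0.1250, -11.3750)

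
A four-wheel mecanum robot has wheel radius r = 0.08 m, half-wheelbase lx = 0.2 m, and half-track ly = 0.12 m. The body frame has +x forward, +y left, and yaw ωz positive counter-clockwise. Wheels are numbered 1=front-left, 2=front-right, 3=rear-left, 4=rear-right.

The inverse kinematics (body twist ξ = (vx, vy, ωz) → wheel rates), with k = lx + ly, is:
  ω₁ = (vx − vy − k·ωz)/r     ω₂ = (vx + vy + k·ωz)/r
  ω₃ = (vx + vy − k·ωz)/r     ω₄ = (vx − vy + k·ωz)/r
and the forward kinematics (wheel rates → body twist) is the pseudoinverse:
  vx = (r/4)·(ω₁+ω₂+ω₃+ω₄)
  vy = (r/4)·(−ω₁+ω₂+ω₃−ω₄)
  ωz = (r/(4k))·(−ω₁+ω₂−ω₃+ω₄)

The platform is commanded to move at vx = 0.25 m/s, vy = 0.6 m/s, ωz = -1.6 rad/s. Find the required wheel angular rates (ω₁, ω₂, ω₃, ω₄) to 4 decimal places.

k = lx + ly = 0.2 + 0.12 = 0.3200;  k·ωz = 0.3200·-1.6 = -0.5120
ω₁ (FL) = (vx − vy − k·ωz)/r = 0.1620/0.08 = 2.0250
ω₂ (FR) = (vx + vy + k·ωz)/r = 0.3380/0.08 = 4.2250
ω₃ (RL) = (vx + vy − k·ωz)/r = 1.3620/0.08 = 17.0250
ω₄ (RR) = (vx − vy + k·ωz)/r = -0.8620/0.08 = -10.7750

(2.0250, 4.2250, 17.0250, -10.7750)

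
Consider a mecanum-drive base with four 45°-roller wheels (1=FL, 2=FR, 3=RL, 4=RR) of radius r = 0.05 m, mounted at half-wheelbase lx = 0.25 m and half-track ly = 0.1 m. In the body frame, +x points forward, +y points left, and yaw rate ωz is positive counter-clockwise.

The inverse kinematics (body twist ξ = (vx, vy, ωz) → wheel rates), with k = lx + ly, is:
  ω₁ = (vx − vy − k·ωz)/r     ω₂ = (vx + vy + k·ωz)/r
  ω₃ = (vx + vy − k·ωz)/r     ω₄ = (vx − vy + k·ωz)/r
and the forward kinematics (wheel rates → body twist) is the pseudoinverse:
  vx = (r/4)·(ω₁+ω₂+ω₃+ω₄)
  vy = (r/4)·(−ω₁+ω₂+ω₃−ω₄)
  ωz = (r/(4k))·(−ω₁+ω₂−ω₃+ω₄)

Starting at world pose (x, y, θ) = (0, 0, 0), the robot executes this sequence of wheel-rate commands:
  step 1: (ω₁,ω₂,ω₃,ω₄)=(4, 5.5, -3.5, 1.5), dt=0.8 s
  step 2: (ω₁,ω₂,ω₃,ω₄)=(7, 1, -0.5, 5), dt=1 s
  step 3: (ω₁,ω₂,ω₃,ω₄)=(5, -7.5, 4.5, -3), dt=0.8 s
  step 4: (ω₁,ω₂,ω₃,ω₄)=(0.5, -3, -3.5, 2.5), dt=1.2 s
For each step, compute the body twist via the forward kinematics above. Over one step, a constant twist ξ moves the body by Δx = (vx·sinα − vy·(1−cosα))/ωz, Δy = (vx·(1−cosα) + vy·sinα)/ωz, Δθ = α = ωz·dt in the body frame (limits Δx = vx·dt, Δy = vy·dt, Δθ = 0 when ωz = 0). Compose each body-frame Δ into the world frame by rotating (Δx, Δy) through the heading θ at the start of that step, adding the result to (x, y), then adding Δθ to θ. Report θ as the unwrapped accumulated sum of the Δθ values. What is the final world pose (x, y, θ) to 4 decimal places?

(0.1432, -0.3055, -0.2964)

step 1: ξ=(vx,vy,ωz)=(0.0938, -0.0438, 0.2321), dt=0.8 → body Δ=(0.0778, -0.0279, 0.1857) → world pose (0.0778, -0.0279, 0.1857)
step 2: ξ=(vx,vy,ωz)=(0.1562, -0.1438, -0.0179), dt=1.0 → body Δ=(0.1550, -0.1451, -0.0179) → world pose (0.2569, -0.1419, 0.1679)
step 3: ξ=(vx,vy,ωz)=(-0.0125, -0.0625, -0.7143), dt=0.8 → body Δ=(-0.0234, -0.0445, -0.5714) → world pose (0.2413, -0.1897, -0.4036)
step 4: ξ=(vx,vy,ωz)=(-0.0438, -0.1188, 0.0893), dt=1.2 → body Δ=(-0.0448, -0.1450, 0.1071) → world pose (0.1432, -0.3055, -0.2964)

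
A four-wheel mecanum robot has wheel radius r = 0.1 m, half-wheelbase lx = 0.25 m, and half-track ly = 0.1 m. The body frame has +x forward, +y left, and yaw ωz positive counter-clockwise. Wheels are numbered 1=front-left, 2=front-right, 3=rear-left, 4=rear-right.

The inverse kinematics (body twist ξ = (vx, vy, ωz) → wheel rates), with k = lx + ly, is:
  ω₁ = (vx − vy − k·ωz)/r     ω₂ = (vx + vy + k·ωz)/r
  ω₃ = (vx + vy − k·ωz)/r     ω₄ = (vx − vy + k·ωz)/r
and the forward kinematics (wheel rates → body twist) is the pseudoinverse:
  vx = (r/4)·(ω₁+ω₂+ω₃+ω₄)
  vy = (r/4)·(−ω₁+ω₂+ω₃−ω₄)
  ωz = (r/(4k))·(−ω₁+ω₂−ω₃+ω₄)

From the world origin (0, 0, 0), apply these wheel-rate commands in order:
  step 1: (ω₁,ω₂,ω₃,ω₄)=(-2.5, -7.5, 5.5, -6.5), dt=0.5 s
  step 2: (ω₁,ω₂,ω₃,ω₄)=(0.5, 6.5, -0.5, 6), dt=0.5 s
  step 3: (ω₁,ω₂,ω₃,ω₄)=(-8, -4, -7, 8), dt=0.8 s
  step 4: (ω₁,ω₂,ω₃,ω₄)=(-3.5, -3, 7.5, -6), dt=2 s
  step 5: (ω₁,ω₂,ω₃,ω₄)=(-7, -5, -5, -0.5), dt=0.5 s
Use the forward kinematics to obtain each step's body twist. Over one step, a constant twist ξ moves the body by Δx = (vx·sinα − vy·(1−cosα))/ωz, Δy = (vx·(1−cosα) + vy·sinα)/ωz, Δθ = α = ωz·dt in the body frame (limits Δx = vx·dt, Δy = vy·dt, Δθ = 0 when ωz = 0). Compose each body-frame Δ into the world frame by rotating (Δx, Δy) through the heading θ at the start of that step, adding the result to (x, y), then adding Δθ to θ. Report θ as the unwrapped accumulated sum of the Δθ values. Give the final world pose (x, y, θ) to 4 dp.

(-0.4640, 0.5286, -0.7000)

step 1: ξ=(vx,vy,ωz)=(-0.2750, 0.1750, -1.2143), dt=0.5 → body Δ=(-0.1035, 0.1227, -0.6071) → world pose (-0.1035, 0.1227, -0.6071)
step 2: ξ=(vx,vy,ωz)=(0.3125, -0.0125, 0.8929), dt=0.5 → body Δ=(0.1525, 0.0283, 0.4464) → world pose (0.0379, 0.0589, -0.1607)
step 3: ξ=(vx,vy,ωz)=(-0.2750, -0.2750, 1.3571), dt=0.8 → body Δ=(-0.0711, -0.2874, 1.0857) → world pose (-0.0783, -0.2134, 0.9250)
step 4: ξ=(vx,vy,ωz)=(-0.1250, 0.3500, -0.9286), dt=2.0 → body Δ=(0.3543, 0.5342, -1.8571) → world pose (-0.2917, 0.3910, -0.9321)
step 5: ξ=(vx,vy,ωz)=(-0.4375, -0.0625, 0.4643), dt=0.5 → body Δ=(-0.2132, -0.0562, 0.2321) → world pose (-0.4640, 0.5286, -0.7000)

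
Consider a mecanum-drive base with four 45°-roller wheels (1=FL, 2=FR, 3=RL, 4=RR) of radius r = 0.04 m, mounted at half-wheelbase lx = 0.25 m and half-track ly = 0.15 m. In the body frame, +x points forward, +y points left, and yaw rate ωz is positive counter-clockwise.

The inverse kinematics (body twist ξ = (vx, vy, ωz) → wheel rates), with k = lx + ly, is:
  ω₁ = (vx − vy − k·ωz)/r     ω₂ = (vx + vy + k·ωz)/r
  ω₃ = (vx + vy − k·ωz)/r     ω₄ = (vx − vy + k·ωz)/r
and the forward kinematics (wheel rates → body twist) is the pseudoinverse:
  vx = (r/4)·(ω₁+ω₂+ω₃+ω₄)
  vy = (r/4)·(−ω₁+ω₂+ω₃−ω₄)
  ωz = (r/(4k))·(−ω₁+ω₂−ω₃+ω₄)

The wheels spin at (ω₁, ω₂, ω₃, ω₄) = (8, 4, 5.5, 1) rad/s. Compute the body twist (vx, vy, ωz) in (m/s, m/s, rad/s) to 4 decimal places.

k = lx + ly = 0.25 + 0.15 = 0.4000
ω₁+ω₂+ω₃+ω₄ = 18.5000  →  vx = (0.04/4)·18.5000 = 0.1850
−ω₁+ω₂+ω₃−ω₄ = 0.5000  →  vy = (0.04/4)·0.5000 = 0.0050
−ω₁+ω₂−ω₃+ω₄ = -8.5000  →  ωz = (0.04/1.6000)·-8.5000 = -0.2125

(0.1850, 0.0050, -0.2125)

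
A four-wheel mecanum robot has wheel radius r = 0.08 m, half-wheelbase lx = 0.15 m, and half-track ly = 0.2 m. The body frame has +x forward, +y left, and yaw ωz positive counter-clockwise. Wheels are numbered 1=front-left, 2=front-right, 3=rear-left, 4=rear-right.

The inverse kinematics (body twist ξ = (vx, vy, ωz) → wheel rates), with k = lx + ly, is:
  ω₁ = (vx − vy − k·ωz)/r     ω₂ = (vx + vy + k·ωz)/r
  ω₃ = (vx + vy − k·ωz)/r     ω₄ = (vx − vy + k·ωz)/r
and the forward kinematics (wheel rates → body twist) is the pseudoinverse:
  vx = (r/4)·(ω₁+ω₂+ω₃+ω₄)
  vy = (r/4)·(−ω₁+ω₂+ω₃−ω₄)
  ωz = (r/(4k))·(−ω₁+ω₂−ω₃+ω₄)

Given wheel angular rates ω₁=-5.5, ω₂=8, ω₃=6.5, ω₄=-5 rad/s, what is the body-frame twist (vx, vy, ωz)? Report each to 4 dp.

(0.0800, 0.5000, 0.1143)

k = lx + ly = 0.15 + 0.2 = 0.3500
ω₁+ω₂+ω₃+ω₄ = 4.0000  →  vx = (0.08/4)·4.0000 = 0.0800
−ω₁+ω₂+ω₃−ω₄ = 25.0000  →  vy = (0.08/4)·25.0000 = 0.5000
−ω₁+ω₂−ω₃+ω₄ = 2.0000  →  ωz = (0.08/1.4000)·2.0000 = 0.1143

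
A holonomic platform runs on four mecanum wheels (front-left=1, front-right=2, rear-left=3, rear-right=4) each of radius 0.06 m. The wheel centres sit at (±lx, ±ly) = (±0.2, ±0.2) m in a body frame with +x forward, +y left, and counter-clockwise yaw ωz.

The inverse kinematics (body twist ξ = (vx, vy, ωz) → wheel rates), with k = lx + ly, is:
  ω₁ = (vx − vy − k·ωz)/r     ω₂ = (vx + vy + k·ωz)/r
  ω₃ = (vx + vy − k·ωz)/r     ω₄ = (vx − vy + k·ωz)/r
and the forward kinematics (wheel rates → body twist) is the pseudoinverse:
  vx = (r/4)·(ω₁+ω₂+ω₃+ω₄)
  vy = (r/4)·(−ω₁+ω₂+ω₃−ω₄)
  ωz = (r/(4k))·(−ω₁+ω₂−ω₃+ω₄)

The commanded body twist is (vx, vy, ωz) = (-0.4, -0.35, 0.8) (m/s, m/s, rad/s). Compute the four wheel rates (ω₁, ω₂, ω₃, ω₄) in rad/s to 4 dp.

k = lx + ly = 0.2 + 0.2 = 0.4000;  k·ωz = 0.4000·0.8 = 0.3200
ω₁ (FL) = (vx − vy − k·ωz)/r = -0.3700/0.06 = -6.1667
ω₂ (FR) = (vx + vy + k·ωz)/r = -0.4300/0.06 = -7.1667
ω₃ (RL) = (vx + vy − k·ωz)/r = -1.0700/0.06 = -17.8333
ω₄ (RR) = (vx − vy + k·ωz)/r = 0.2700/0.06 = 4.5000

(-6.1667, -7.1667, -17.8333, 4.5000)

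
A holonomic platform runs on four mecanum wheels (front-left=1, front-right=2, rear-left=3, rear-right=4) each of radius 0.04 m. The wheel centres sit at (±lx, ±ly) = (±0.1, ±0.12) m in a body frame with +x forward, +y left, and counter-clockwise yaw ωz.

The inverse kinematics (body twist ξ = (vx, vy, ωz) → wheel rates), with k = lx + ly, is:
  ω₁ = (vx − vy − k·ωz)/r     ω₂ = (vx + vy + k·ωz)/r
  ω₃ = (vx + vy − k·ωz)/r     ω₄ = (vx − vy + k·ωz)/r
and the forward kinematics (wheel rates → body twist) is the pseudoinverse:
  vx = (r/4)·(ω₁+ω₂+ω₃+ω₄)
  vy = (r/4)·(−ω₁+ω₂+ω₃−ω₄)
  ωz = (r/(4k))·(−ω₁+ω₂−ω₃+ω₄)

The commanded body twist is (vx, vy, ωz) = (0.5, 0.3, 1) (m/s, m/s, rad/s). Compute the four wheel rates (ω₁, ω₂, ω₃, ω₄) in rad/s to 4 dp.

k = lx + ly = 0.1 + 0.12 = 0.2200;  k·ωz = 0.2200·1 = 0.2200
ω₁ (FL) = (vx − vy − k·ωz)/r = -0.0200/0.04 = -0.5000
ω₂ (FR) = (vx + vy + k·ωz)/r = 1.0200/0.04 = 25.5000
ω₃ (RL) = (vx + vy − k·ωz)/r = 0.5800/0.04 = 14.5000
ω₄ (RR) = (vx − vy + k·ωz)/r = 0.4200/0.04 = 10.5000

(-0.5000, 25.5000, 14.5000, 10.5000)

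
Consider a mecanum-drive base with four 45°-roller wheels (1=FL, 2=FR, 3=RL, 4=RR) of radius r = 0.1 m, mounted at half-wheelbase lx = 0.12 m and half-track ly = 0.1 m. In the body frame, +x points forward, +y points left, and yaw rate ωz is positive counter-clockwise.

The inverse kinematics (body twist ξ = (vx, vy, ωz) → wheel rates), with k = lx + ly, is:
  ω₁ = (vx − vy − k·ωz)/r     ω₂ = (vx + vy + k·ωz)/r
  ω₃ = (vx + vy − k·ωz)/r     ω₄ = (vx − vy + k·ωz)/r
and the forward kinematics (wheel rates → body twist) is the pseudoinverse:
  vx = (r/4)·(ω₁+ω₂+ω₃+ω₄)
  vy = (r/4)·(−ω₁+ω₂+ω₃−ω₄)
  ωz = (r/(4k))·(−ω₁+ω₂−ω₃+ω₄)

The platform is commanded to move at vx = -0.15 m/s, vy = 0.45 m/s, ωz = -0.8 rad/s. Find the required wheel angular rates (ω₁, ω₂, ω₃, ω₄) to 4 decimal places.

k = lx + ly = 0.12 + 0.1 = 0.2200;  k·ωz = 0.2200·-0.8 = -0.1760
ω₁ (FL) = (vx − vy − k·ωz)/r = -0.4240/0.1 = -4.2400
ω₂ (FR) = (vx + vy + k·ωz)/r = 0.1240/0.1 = 1.2400
ω₃ (RL) = (vx + vy − k·ωz)/r = 0.4760/0.1 = 4.7600
ω₄ (RR) = (vx − vy + k·ωz)/r = -0.7760/0.1 = -7.7600

(-4.2400, 1.2400, 4.7600, -7.7600)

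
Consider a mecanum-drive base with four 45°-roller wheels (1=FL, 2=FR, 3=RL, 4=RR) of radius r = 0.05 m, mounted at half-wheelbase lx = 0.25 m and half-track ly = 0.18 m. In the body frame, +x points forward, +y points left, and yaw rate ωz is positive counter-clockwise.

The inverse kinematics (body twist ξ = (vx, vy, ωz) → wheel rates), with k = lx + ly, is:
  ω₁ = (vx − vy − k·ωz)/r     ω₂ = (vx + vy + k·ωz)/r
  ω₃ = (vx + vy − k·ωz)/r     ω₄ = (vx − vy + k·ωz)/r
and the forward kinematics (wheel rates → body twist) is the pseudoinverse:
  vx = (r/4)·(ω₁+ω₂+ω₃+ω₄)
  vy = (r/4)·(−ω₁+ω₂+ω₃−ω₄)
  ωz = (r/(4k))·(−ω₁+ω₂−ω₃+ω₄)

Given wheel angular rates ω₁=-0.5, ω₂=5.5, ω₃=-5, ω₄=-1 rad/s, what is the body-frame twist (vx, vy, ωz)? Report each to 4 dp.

(-0.0125, 0.0250, 0.2907)

k = lx + ly = 0.25 + 0.18 = 0.4300
ω₁+ω₂+ω₃+ω₄ = -1.0000  →  vx = (0.05/4)·-1.0000 = -0.0125
−ω₁+ω₂+ω₃−ω₄ = 2.0000  →  vy = (0.05/4)·2.0000 = 0.0250
−ω₁+ω₂−ω₃+ω₄ = 10.0000  →  ωz = (0.05/1.7200)·10.0000 = 0.2907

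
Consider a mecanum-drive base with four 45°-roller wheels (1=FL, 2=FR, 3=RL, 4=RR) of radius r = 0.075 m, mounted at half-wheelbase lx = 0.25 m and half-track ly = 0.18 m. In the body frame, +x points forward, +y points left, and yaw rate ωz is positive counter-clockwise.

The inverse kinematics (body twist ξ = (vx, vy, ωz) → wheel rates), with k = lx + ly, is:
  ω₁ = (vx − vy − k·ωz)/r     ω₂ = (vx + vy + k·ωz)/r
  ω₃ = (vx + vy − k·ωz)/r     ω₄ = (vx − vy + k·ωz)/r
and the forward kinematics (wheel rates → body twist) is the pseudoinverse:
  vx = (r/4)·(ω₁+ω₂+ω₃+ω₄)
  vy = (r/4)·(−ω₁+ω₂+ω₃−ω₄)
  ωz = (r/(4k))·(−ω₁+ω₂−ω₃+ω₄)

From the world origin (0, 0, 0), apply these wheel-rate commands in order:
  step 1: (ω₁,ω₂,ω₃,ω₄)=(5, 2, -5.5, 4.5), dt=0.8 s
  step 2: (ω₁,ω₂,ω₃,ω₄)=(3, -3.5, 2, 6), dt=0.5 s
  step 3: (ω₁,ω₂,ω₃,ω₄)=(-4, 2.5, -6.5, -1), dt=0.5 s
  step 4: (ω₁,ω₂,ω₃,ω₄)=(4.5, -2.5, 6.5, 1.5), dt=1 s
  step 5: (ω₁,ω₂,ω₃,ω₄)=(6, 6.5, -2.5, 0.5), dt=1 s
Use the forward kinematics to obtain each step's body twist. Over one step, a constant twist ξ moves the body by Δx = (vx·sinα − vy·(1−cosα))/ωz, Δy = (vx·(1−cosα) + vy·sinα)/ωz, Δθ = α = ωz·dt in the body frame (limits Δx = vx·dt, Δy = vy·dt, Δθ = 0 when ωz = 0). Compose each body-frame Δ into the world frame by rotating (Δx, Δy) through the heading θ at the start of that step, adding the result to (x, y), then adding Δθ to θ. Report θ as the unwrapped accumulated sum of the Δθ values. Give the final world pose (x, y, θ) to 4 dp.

step 1: ξ=(vx,vy,ωz)=(0.1125, -0.2437, 0.3052), dt=0.8 → body Δ=(0.1128, -0.1821, 0.2442) → world pose (0.1128, -0.1821, 0.2442)
step 2: ξ=(vx,vy,ωz)=(0.1406, -0.1969, -0.1090), dt=0.5 → body Δ=(0.0676, -0.1003, -0.0545) → world pose (0.2026, -0.2631, 0.1897)
step 3: ξ=(vx,vy,ωz)=(-0.1687, 0.0187, 0.5233), dt=0.5 → body Δ=(-0.0846, -0.0017, 0.2616) → world pose (0.1198, -0.2808, 0.4513)
step 4: ξ=(vx,vy,ωz)=(0.1875, -0.0375, -0.5233), dt=1.0 → body Δ=(0.1695, -0.0838, -0.5233) → world pose (0.3089, -0.2822, -0.0719)
step 5: ξ=(vx,vy,ωz)=(0.1969, -0.0469, 0.1526), dt=1.0 → body Δ=(0.1997, -0.0317, 0.1526) → world pose (0.5058, -0.3282, 0.0807)

(0.5058, -0.3282, 0.0807)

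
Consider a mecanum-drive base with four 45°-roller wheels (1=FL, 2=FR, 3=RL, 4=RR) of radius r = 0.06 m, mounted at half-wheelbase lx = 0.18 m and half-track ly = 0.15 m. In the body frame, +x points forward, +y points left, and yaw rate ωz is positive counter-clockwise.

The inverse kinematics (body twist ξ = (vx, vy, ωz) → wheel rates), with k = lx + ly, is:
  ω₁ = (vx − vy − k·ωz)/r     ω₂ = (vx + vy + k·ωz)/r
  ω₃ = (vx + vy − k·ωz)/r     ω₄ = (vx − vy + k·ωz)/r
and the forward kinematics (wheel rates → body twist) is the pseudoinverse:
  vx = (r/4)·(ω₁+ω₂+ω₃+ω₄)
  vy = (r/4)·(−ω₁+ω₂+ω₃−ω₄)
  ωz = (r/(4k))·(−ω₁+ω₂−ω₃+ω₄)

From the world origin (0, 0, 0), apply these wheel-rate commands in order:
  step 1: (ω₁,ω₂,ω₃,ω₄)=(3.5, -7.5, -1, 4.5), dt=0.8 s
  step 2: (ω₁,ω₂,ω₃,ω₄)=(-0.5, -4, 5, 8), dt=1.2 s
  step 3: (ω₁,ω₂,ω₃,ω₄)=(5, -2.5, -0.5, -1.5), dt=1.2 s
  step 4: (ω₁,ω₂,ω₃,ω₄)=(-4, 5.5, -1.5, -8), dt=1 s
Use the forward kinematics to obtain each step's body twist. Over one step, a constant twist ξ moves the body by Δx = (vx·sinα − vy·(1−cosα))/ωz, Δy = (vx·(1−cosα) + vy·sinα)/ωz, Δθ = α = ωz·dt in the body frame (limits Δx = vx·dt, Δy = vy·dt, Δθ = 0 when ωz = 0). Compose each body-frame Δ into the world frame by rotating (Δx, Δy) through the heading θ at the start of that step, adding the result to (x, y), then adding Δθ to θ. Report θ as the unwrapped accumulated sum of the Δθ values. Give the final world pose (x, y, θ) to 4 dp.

(0.0981, -0.1860, -0.5545)

step 1: ξ=(vx,vy,ωz)=(-0.0075, -0.2475, -0.2500), dt=0.8 → body Δ=(-0.0257, -0.1961, -0.2000) → world pose (-0.0257, -0.1961, -0.2000)
step 2: ξ=(vx,vy,ωz)=(0.1275, -0.0975, -0.0227), dt=1.2 → body Δ=(0.1514, -0.1191, -0.0273) → world pose (0.0990, -0.3429, -0.2273)
step 3: ξ=(vx,vy,ωz)=(0.0075, -0.0975, -0.3864), dt=1.2 → body Δ=(-0.0180, -0.1149, -0.4636) → world pose (0.0556, -0.4508, -0.6909)
step 4: ξ=(vx,vy,ωz)=(-0.1200, 0.2400, 0.1364), dt=1.0 → body Δ=(-0.1360, 0.2311, 0.1364) → world pose (0.0981, -0.1860, -0.5545)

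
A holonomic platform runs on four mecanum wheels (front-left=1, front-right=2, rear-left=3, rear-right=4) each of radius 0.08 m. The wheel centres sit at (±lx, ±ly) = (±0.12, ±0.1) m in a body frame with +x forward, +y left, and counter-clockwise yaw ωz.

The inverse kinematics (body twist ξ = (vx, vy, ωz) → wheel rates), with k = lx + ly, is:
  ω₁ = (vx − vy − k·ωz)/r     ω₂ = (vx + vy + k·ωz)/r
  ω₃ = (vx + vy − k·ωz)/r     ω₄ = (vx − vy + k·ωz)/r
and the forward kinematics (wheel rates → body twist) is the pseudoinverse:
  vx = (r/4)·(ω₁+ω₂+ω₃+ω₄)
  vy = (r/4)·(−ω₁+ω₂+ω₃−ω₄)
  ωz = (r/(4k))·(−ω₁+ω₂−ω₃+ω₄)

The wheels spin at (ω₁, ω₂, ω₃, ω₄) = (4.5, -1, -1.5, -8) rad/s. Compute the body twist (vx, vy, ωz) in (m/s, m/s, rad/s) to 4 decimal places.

(-0.1200, 0.0200, -1.0909)

k = lx + ly = 0.12 + 0.1 = 0.2200
ω₁+ω₂+ω₃+ω₄ = -6.0000  →  vx = (0.08/4)·-6.0000 = -0.1200
−ω₁+ω₂+ω₃−ω₄ = 1.0000  →  vy = (0.08/4)·1.0000 = 0.0200
−ω₁+ω₂−ω₃+ω₄ = -12.0000  →  ωz = (0.08/0.8800)·-12.0000 = -1.0909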